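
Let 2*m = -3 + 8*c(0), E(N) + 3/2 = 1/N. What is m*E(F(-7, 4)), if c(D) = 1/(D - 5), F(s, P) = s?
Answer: 529/140 ≈ 3.7786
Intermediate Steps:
c(D) = 1/(-5 + D)
E(N) = -3/2 + 1/N
m = -23/10 (m = (-3 + 8/(-5 + 0))/2 = (-3 + 8/(-5))/2 = (-3 + 8*(-1/5))/2 = (-3 - 8/5)/2 = (1/2)*(-23/5) = -23/10 ≈ -2.3000)
m*E(F(-7, 4)) = -23*(-3/2 + 1/(-7))/10 = -23*(-3/2 - 1/7)/10 = -23/10*(-23/14) = 529/140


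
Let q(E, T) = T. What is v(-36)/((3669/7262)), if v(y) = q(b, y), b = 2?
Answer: -87144/1223 ≈ -71.254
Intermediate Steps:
v(y) = y
v(-36)/((3669/7262)) = -36/(3669/7262) = -36/(3669*(1/7262)) = -36/3669/7262 = -36*7262/3669 = -87144/1223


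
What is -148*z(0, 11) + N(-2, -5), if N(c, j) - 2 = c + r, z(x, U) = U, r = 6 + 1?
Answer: -1621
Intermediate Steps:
r = 7
N(c, j) = 9 + c (N(c, j) = 2 + (c + 7) = 2 + (7 + c) = 9 + c)
-148*z(0, 11) + N(-2, -5) = -148*11 + (9 - 2) = -1628 + 7 = -1621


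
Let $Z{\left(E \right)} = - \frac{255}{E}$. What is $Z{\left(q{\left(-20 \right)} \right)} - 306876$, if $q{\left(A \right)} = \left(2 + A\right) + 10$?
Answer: $- \frac{2454753}{8} \approx -3.0684 \cdot 10^{5}$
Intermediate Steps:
$q{\left(A \right)} = 12 + A$
$Z{\left(q{\left(-20 \right)} \right)} - 306876 = - \frac{255}{12 - 20} - 306876 = - \frac{255}{-8} - 306876 = \left(-255\right) \left(- \frac{1}{8}\right) - 306876 = \frac{255}{8} - 306876 = - \frac{2454753}{8}$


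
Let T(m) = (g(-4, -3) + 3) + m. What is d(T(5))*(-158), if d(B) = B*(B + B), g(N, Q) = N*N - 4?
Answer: -126400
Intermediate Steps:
g(N, Q) = -4 + N² (g(N, Q) = N² - 4 = -4 + N²)
T(m) = 15 + m (T(m) = ((-4 + (-4)²) + 3) + m = ((-4 + 16) + 3) + m = (12 + 3) + m = 15 + m)
d(B) = 2*B² (d(B) = B*(2*B) = 2*B²)
d(T(5))*(-158) = (2*(15 + 5)²)*(-158) = (2*20²)*(-158) = (2*400)*(-158) = 800*(-158) = -126400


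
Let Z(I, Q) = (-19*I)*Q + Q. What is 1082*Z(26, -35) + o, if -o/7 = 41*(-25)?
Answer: 18677085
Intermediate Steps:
o = 7175 (o = -287*(-25) = -7*(-1025) = 7175)
Z(I, Q) = Q - 19*I*Q (Z(I, Q) = -19*I*Q + Q = Q - 19*I*Q)
1082*Z(26, -35) + o = 1082*(-35*(1 - 19*26)) + 7175 = 1082*(-35*(1 - 494)) + 7175 = 1082*(-35*(-493)) + 7175 = 1082*17255 + 7175 = 18669910 + 7175 = 18677085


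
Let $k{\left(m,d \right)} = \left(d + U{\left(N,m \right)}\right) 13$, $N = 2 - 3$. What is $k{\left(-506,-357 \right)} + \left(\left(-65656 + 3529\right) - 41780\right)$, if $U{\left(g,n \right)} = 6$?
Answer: $-108470$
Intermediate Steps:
$N = -1$
$k{\left(m,d \right)} = 78 + 13 d$ ($k{\left(m,d \right)} = \left(d + 6\right) 13 = \left(6 + d\right) 13 = 78 + 13 d$)
$k{\left(-506,-357 \right)} + \left(\left(-65656 + 3529\right) - 41780\right) = \left(78 + 13 \left(-357\right)\right) + \left(\left(-65656 + 3529\right) - 41780\right) = \left(78 - 4641\right) - 103907 = -4563 - 103907 = -108470$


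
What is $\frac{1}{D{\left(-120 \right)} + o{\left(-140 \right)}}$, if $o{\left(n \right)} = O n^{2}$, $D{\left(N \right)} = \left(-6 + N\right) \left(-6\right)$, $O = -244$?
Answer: $- \frac{1}{4781644} \approx -2.0913 \cdot 10^{-7}$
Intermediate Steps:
$D{\left(N \right)} = 36 - 6 N$
$o{\left(n \right)} = - 244 n^{2}$
$\frac{1}{D{\left(-120 \right)} + o{\left(-140 \right)}} = \frac{1}{\left(36 - -720\right) - 244 \left(-140\right)^{2}} = \frac{1}{\left(36 + 720\right) - 4782400} = \frac{1}{756 - 4782400} = \frac{1}{-4781644} = - \frac{1}{4781644}$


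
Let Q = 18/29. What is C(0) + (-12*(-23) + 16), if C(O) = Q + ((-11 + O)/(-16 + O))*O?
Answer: 8486/29 ≈ 292.62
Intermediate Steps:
Q = 18/29 (Q = 18*(1/29) = 18/29 ≈ 0.62069)
C(O) = 18/29 + O*(-11 + O)/(-16 + O) (C(O) = 18/29 + ((-11 + O)/(-16 + O))*O = 18/29 + O*(-11 + O)/(-16 + O))
C(0) + (-12*(-23) + 16) = (-288 - 301*0 + 29*0²)/(29*(-16 + 0)) + (-12*(-23) + 16) = (1/29)*(-288 + 0 + 29*0)/(-16) + (276 + 16) = (1/29)*(-1/16)*(-288 + 0 + 0) + 292 = (1/29)*(-1/16)*(-288) + 292 = 18/29 + 292 = 8486/29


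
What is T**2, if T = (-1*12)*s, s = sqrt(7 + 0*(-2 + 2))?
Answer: 1008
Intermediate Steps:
s = sqrt(7) (s = sqrt(7 + 0*0) = sqrt(7 + 0) = sqrt(7) ≈ 2.6458)
T = -12*sqrt(7) (T = (-1*12)*sqrt(7) = -12*sqrt(7) ≈ -31.749)
T**2 = (-12*sqrt(7))**2 = 1008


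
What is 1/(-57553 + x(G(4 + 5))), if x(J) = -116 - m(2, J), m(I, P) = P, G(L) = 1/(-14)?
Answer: -14/807365 ≈ -1.7340e-5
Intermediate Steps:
G(L) = -1/14
x(J) = -116 - J
1/(-57553 + x(G(4 + 5))) = 1/(-57553 + (-116 - 1*(-1/14))) = 1/(-57553 + (-116 + 1/14)) = 1/(-57553 - 1623/14) = 1/(-807365/14) = -14/807365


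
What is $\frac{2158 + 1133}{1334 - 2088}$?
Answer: $- \frac{3291}{754} \approx -4.3647$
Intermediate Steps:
$\frac{2158 + 1133}{1334 - 2088} = \frac{3291}{-754} = 3291 \left(- \frac{1}{754}\right) = - \frac{3291}{754}$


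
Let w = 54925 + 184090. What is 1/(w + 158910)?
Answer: 1/397925 ≈ 2.5130e-6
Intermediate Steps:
w = 239015
1/(w + 158910) = 1/(239015 + 158910) = 1/397925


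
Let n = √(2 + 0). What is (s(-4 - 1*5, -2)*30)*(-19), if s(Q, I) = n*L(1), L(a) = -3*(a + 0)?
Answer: 1710*√2 ≈ 2418.3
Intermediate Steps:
n = √2 ≈ 1.4142
L(a) = -3*a
s(Q, I) = -3*√2 (s(Q, I) = √2*(-3*1) = √2*(-3) = -3*√2)
(s(-4 - 1*5, -2)*30)*(-19) = (-3*√2*30)*(-19) = -90*√2*(-19) = 1710*√2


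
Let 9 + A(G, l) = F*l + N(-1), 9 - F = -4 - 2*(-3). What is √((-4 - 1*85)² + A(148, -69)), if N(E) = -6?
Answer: √7423 ≈ 86.157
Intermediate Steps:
F = 7 (F = 9 - (-4 - 2*(-3)) = 9 - (-4 + 6) = 9 - 1*2 = 9 - 2 = 7)
A(G, l) = -15 + 7*l (A(G, l) = -9 + (7*l - 6) = -9 + (-6 + 7*l) = -15 + 7*l)
√((-4 - 1*85)² + A(148, -69)) = √((-4 - 1*85)² + (-15 + 7*(-69))) = √((-4 - 85)² + (-15 - 483)) = √((-89)² - 498) = √(7921 - 498) = √7423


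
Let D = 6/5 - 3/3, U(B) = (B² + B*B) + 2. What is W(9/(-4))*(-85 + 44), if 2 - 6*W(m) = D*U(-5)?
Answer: 287/5 ≈ 57.400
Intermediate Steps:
U(B) = 2 + 2*B² (U(B) = (B² + B²) + 2 = 2*B² + 2 = 2 + 2*B²)
D = ⅕ (D = 6*(⅕) - 3*⅓ = 6/5 - 1 = ⅕ ≈ 0.20000)
W(m) = -7/5 (W(m) = ⅓ - (2 + 2*(-5)²)/30 = ⅓ - (2 + 2*25)/30 = ⅓ - (2 + 50)/30 = ⅓ - 52/30 = ⅓ - ⅙*52/5 = ⅓ - 26/15 = -7/5)
W(9/(-4))*(-85 + 44) = -7*(-85 + 44)/5 = -7/5*(-41) = 287/5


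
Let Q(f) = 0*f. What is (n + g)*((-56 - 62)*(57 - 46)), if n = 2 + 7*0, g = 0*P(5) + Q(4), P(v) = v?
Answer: -2596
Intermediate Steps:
Q(f) = 0
g = 0 (g = 0*5 + 0 = 0 + 0 = 0)
n = 2 (n = 2 + 0 = 2)
(n + g)*((-56 - 62)*(57 - 46)) = (2 + 0)*((-56 - 62)*(57 - 46)) = 2*(-118*11) = 2*(-1298) = -2596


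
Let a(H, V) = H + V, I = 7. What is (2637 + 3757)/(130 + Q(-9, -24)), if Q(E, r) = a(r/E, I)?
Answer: 19182/419 ≈ 45.780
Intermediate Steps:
Q(E, r) = 7 + r/E (Q(E, r) = r/E + 7 = 7 + r/E)
(2637 + 3757)/(130 + Q(-9, -24)) = (2637 + 3757)/(130 + (7 - 24/(-9))) = 6394/(130 + (7 - 24*(-⅑))) = 6394/(130 + (7 + 8/3)) = 6394/(130 + 29/3) = 6394/(419/3) = 6394*(3/419) = 19182/419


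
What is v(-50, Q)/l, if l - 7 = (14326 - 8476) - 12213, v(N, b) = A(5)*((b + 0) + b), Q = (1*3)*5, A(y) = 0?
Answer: 0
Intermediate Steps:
Q = 15 (Q = 3*5 = 15)
v(N, b) = 0 (v(N, b) = 0*((b + 0) + b) = 0*(b + b) = 0*(2*b) = 0)
l = -6356 (l = 7 + ((14326 - 8476) - 12213) = 7 + (5850 - 12213) = 7 - 6363 = -6356)
v(-50, Q)/l = 0/(-6356) = 0*(-1/6356) = 0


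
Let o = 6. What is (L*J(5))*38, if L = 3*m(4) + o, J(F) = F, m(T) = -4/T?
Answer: 570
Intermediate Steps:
L = 3 (L = 3*(-4/4) + 6 = 3*(-4*1/4) + 6 = 3*(-1) + 6 = -3 + 6 = 3)
(L*J(5))*38 = (3*5)*38 = 15*38 = 570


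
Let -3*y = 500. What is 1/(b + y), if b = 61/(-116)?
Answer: -348/58183 ≈ -0.0059811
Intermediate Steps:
y = -500/3 (y = -⅓*500 = -500/3 ≈ -166.67)
b = -61/116 (b = 61*(-1/116) = -61/116 ≈ -0.52586)
1/(b + y) = 1/(-61/116 - 500/3) = 1/(-58183/348) = -348/58183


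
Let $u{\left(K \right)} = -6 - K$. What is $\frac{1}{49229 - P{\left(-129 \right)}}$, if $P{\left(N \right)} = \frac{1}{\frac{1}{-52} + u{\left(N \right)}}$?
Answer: $\frac{6395}{314819403} \approx 2.0313 \cdot 10^{-5}$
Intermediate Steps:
$P{\left(N \right)} = \frac{1}{- \frac{313}{52} - N}$ ($P{\left(N \right)} = \frac{1}{\frac{1}{-52} - \left(6 + N\right)} = \frac{1}{- \frac{1}{52} - \left(6 + N\right)} = \frac{1}{- \frac{313}{52} - N}$)
$\frac{1}{49229 - P{\left(-129 \right)}} = \frac{1}{49229 - - \frac{52}{313 + 52 \left(-129\right)}} = \frac{1}{49229 - - \frac{52}{313 - 6708}} = \frac{1}{49229 - - \frac{52}{-6395}} = \frac{1}{49229 - \left(-52\right) \left(- \frac{1}{6395}\right)} = \frac{1}{49229 - \frac{52}{6395}} = \frac{1}{\frac{314819403}{6395}} = \frac{6395}{314819403}$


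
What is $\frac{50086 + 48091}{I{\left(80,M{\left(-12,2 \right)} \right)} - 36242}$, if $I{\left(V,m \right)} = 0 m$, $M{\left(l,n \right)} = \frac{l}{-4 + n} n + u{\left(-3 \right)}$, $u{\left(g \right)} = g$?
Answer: $- \frac{98177}{36242} \approx -2.7089$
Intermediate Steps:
$M{\left(l,n \right)} = -3 + \frac{l n}{-4 + n}$ ($M{\left(l,n \right)} = \frac{l}{-4 + n} n - 3 = \frac{l n}{-4 + n} - 3 = -3 + \frac{l n}{-4 + n}$)
$I{\left(V,m \right)} = 0$
$\frac{50086 + 48091}{I{\left(80,M{\left(-12,2 \right)} \right)} - 36242} = \frac{50086 + 48091}{0 - 36242} = \frac{98177}{-36242} = 98177 \left(- \frac{1}{36242}\right) = - \frac{98177}{36242}$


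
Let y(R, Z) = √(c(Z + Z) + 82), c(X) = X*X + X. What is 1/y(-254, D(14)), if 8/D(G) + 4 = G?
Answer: 5*√2154/2154 ≈ 0.10773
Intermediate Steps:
D(G) = 8/(-4 + G)
c(X) = X + X² (c(X) = X² + X = X + X²)
y(R, Z) = √(82 + 2*Z*(1 + 2*Z)) (y(R, Z) = √((Z + Z)*(1 + (Z + Z)) + 82) = √((2*Z)*(1 + 2*Z) + 82) = √(2*Z*(1 + 2*Z) + 82) = √(82 + 2*Z*(1 + 2*Z)))
1/y(-254, D(14)) = 1/(√2*√(41 + (8/(-4 + 14))*(1 + 2*(8/(-4 + 14))))) = 1/(√2*√(41 + (8/10)*(1 + 2*(8/10)))) = 1/(√2*√(41 + (8*(⅒))*(1 + 2*(8*(⅒))))) = 1/(√2*√(41 + 4*(1 + 2*(⅘))/5)) = 1/(√2*√(41 + 4*(1 + 8/5)/5)) = 1/(√2*√(41 + (⅘)*(13/5))) = 1/(√2*√(41 + 52/25)) = 1/(√2*√(1077/25)) = 1/(√2*(√1077/5)) = 1/(√2154/5) = 5*√2154/2154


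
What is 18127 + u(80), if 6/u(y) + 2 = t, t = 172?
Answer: 1540798/85 ≈ 18127.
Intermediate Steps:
u(y) = 3/85 (u(y) = 6/(-2 + 172) = 6/170 = 6*(1/170) = 3/85)
18127 + u(80) = 18127 + 3/85 = 1540798/85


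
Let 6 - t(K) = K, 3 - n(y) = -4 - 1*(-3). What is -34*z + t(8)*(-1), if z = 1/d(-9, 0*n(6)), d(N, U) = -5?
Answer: 44/5 ≈ 8.8000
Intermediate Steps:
n(y) = 4 (n(y) = 3 - (-4 - 1*(-3)) = 3 - (-4 + 3) = 3 - 1*(-1) = 3 + 1 = 4)
t(K) = 6 - K
z = -⅕ (z = 1/(-5) = -⅕ ≈ -0.20000)
-34*z + t(8)*(-1) = -34*(-⅕) + (6 - 1*8)*(-1) = 34/5 + (6 - 8)*(-1) = 34/5 - 2*(-1) = 34/5 + 2 = 44/5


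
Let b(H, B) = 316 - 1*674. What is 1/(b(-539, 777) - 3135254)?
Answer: -1/3135612 ≈ -3.1892e-7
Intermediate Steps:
b(H, B) = -358 (b(H, B) = 316 - 674 = -358)
1/(b(-539, 777) - 3135254) = 1/(-358 - 3135254) = 1/(-3135612) = -1/3135612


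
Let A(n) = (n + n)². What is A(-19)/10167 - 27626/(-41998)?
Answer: 170759327/213496833 ≈ 0.79982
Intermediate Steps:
A(n) = 4*n² (A(n) = (2*n)² = 4*n²)
A(-19)/10167 - 27626/(-41998) = (4*(-19)²)/10167 - 27626/(-41998) = (4*361)*(1/10167) - 27626*(-1/41998) = 1444*(1/10167) + 13813/20999 = 1444/10167 + 13813/20999 = 170759327/213496833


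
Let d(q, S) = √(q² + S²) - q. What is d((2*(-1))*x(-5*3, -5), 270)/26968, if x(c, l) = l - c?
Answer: 5/6742 + 5*√733/13484 ≈ 0.010781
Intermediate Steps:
d(q, S) = √(S² + q²) - q
d((2*(-1))*x(-5*3, -5), 270)/26968 = (√(270² + ((2*(-1))*(-5 - (-5)*3))²) - 2*(-1)*(-5 - (-5)*3))/26968 = (√(72900 + (-2*(-5 - 1*(-15)))²) - (-2)*(-5 - 1*(-15)))*(1/26968) = (√(72900 + (-2*(-5 + 15))²) - (-2)*(-5 + 15))*(1/26968) = (√(72900 + (-2*10)²) - (-2)*10)*(1/26968) = (√(72900 + (-20)²) - 1*(-20))*(1/26968) = (√(72900 + 400) + 20)*(1/26968) = (√73300 + 20)*(1/26968) = (10*√733 + 20)*(1/26968) = (20 + 10*√733)*(1/26968) = 5/6742 + 5*√733/13484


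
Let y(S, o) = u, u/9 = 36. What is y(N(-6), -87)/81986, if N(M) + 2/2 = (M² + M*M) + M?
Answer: 162/40993 ≈ 0.0039519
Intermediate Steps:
N(M) = -1 + M + 2*M² (N(M) = -1 + ((M² + M*M) + M) = -1 + ((M² + M²) + M) = -1 + (2*M² + M) = -1 + (M + 2*M²) = -1 + M + 2*M²)
u = 324 (u = 9*36 = 324)
y(S, o) = 324
y(N(-6), -87)/81986 = 324/81986 = 324*(1/81986) = 162/40993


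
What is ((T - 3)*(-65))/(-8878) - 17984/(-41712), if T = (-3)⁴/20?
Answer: 40627199/92579784 ≈ 0.43883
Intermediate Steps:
T = 81/20 (T = 81*(1/20) = 81/20 ≈ 4.0500)
((T - 3)*(-65))/(-8878) - 17984/(-41712) = ((81/20 - 3)*(-65))/(-8878) - 17984/(-41712) = ((21/20)*(-65))*(-1/8878) - 17984*(-1/41712) = -273/4*(-1/8878) + 1124/2607 = 273/35512 + 1124/2607 = 40627199/92579784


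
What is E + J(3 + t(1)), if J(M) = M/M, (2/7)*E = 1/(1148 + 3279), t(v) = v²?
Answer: 8861/8854 ≈ 1.0008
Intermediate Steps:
E = 7/8854 (E = 7/(2*(1148 + 3279)) = (7/2)/4427 = (7/2)*(1/4427) = 7/8854 ≈ 0.00079060)
J(M) = 1
E + J(3 + t(1)) = 7/8854 + 1 = 8861/8854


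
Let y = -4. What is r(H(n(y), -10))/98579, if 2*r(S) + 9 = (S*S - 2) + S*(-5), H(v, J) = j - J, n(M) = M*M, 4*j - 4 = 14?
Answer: 39/60664 ≈ 0.00064289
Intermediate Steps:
j = 9/2 (j = 1 + (¼)*14 = 1 + 7/2 = 9/2 ≈ 4.5000)
n(M) = M²
H(v, J) = 9/2 - J
r(S) = -11/2 + S²/2 - 5*S/2 (r(S) = -9/2 + ((S*S - 2) + S*(-5))/2 = -9/2 + ((S² - 2) - 5*S)/2 = -9/2 + ((-2 + S²) - 5*S)/2 = -9/2 + (-2 + S² - 5*S)/2 = -9/2 + (-1 + S²/2 - 5*S/2) = -11/2 + S²/2 - 5*S/2)
r(H(n(y), -10))/98579 = (-11/2 + (9/2 - 1*(-10))²/2 - 5*(9/2 - 1*(-10))/2)/98579 = (-11/2 + (9/2 + 10)²/2 - 5*(9/2 + 10)/2)*(1/98579) = (-11/2 + (29/2)²/2 - 5/2*29/2)*(1/98579) = (-11/2 + (½)*(841/4) - 145/4)*(1/98579) = (-11/2 + 841/8 - 145/4)*(1/98579) = (507/8)*(1/98579) = 39/60664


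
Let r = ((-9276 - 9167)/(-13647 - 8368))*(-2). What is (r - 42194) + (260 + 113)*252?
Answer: 1140384144/22015 ≈ 51800.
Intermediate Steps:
r = -36886/22015 (r = -18443/(-22015)*(-2) = -18443*(-1/22015)*(-2) = (18443/22015)*(-2) = -36886/22015 ≈ -1.6755)
(r - 42194) + (260 + 113)*252 = (-36886/22015 - 42194) + (260 + 113)*252 = -928937796/22015 + 373*252 = -928937796/22015 + 93996 = 1140384144/22015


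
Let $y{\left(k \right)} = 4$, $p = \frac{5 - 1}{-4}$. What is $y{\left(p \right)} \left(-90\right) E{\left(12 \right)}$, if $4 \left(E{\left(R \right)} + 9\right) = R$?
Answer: $2160$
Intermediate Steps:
$E{\left(R \right)} = -9 + \frac{R}{4}$
$p = -1$ ($p = \left(5 - 1\right) \left(- \frac{1}{4}\right) = 4 \left(- \frac{1}{4}\right) = -1$)
$y{\left(p \right)} \left(-90\right) E{\left(12 \right)} = 4 \left(-90\right) \left(-9 + \frac{1}{4} \cdot 12\right) = - 360 \left(-9 + 3\right) = \left(-360\right) \left(-6\right) = 2160$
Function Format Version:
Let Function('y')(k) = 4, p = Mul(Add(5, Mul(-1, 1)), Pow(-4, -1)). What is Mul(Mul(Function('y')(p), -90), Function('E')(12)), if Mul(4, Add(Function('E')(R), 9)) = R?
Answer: 2160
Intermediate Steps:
Function('E')(R) = Add(-9, Mul(Rational(1, 4), R))
p = -1 (p = Mul(Add(5, -1), Rational(-1, 4)) = Mul(4, Rational(-1, 4)) = -1)
Mul(Mul(Function('y')(p), -90), Function('E')(12)) = Mul(Mul(4, -90), Add(-9, Mul(Rational(1, 4), 12))) = Mul(-360, Add(-9, 3)) = Mul(-360, -6) = 2160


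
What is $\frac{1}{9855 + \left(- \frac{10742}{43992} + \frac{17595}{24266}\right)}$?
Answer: $\frac{266877468}{2630205790607} \approx 0.00010147$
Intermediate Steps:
$\frac{1}{9855 + \left(- \frac{10742}{43992} + \frac{17595}{24266}\right)} = \frac{1}{9855 + \left(\left(-10742\right) \frac{1}{43992} + 17595 \cdot \frac{1}{24266}\right)} = \frac{1}{9855 + \left(- \frac{5371}{21996} + \frac{17595}{24266}\right)} = \frac{1}{9855 + \frac{128343467}{266877468}} = \frac{1}{\frac{2630205790607}{266877468}} = \frac{266877468}{2630205790607}$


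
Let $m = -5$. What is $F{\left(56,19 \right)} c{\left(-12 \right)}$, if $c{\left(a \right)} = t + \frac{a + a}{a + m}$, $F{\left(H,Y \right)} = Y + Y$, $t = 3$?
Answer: $\frac{2850}{17} \approx 167.65$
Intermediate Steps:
$F{\left(H,Y \right)} = 2 Y$
$c{\left(a \right)} = 3 + \frac{2 a}{-5 + a}$ ($c{\left(a \right)} = 3 + \frac{a + a}{a - 5} = 3 + \frac{2 a}{-5 + a}$)
$F{\left(56,19 \right)} c{\left(-12 \right)} = 2 \cdot 19 \frac{5 \left(-3 - 12\right)}{-5 - 12} = 38 \cdot 5 \frac{1}{-17} \left(-15\right) = 38 \cdot 5 \left(- \frac{1}{17}\right) \left(-15\right) = 38 \cdot \frac{75}{17} = \frac{2850}{17}$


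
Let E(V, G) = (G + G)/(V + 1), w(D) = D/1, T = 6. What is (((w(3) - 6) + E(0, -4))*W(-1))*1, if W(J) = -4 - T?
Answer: 110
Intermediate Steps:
w(D) = D (w(D) = D*1 = D)
E(V, G) = 2*G/(1 + V) (E(V, G) = (2*G)/(1 + V) = 2*G/(1 + V))
W(J) = -10 (W(J) = -4 - 1*6 = -4 - 6 = -10)
(((w(3) - 6) + E(0, -4))*W(-1))*1 = (((3 - 6) + 2*(-4)/(1 + 0))*(-10))*1 = ((-3 + 2*(-4)/1)*(-10))*1 = ((-3 + 2*(-4)*1)*(-10))*1 = ((-3 - 8)*(-10))*1 = -11*(-10)*1 = 110*1 = 110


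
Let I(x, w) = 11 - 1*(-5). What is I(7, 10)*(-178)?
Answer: -2848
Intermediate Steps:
I(x, w) = 16 (I(x, w) = 11 + 5 = 16)
I(7, 10)*(-178) = 16*(-178) = -2848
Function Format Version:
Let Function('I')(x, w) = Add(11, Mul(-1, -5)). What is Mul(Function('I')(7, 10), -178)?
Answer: -2848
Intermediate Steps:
Function('I')(x, w) = 16 (Function('I')(x, w) = Add(11, 5) = 16)
Mul(Function('I')(7, 10), -178) = Mul(16, -178) = -2848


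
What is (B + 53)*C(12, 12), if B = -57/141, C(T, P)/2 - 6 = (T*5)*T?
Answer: 3589344/47 ≈ 76369.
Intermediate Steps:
C(T, P) = 12 + 10*T**2 (C(T, P) = 12 + 2*((T*5)*T) = 12 + 2*((5*T)*T) = 12 + 2*(5*T**2) = 12 + 10*T**2)
B = -19/47 (B = -57*1/141 = -19/47 ≈ -0.40426)
(B + 53)*C(12, 12) = (-19/47 + 53)*(12 + 10*12**2) = 2472*(12 + 10*144)/47 = 2472*(12 + 1440)/47 = (2472/47)*1452 = 3589344/47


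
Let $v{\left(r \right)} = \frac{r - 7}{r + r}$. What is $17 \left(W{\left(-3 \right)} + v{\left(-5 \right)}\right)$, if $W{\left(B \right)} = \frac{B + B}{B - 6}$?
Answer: $\frac{476}{15} \approx 31.733$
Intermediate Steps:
$v{\left(r \right)} = \frac{-7 + r}{2 r}$
$W{\left(B \right)} = \frac{2 B}{-6 + B}$
$17 \left(W{\left(-3 \right)} + v{\left(-5 \right)}\right) = 17 \left(2 \left(-3\right) \frac{1}{-6 - 3} + \frac{-7 - 5}{2 \left(-5\right)}\right) = 17 \left(2 \left(-3\right) \frac{1}{-9} + \frac{1}{2} \left(- \frac{1}{5}\right) \left(-12\right)\right) = 17 \left(2 \left(-3\right) \left(- \frac{1}{9}\right) + \frac{6}{5}\right) = 17 \left(\frac{2}{3} + \frac{6}{5}\right) = 17 \cdot \frac{28}{15} = \frac{476}{15}$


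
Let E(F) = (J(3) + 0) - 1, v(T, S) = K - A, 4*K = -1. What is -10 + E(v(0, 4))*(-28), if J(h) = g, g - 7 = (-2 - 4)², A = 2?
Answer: -1186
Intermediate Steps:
K = -¼ (K = (¼)*(-1) = -¼ ≈ -0.25000)
g = 43 (g = 7 + (-2 - 4)² = 7 + (-6)² = 7 + 36 = 43)
J(h) = 43
v(T, S) = -9/4 (v(T, S) = -¼ - 1*2 = -¼ - 2 = -9/4)
E(F) = 42 (E(F) = (43 + 0) - 1 = 43 - 1 = 42)
-10 + E(v(0, 4))*(-28) = -10 + 42*(-28) = -10 - 1176 = -1186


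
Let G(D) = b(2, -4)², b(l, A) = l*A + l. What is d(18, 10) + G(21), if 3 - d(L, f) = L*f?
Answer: -141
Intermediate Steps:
d(L, f) = 3 - L*f
b(l, A) = l + A*l (b(l, A) = A*l + l = l + A*l)
G(D) = 36 (G(D) = (2*(1 - 4))² = (2*(-3))² = (-6)² = 36)
d(18, 10) + G(21) = (3 - 1*18*10) + 36 = (3 - 180) + 36 = -177 + 36 = -141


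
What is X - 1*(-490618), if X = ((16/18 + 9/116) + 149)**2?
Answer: 559254819673/1089936 ≈ 5.1311e+5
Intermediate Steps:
X = 24512599225/1089936 (X = ((16*(1/18) + 9*(1/116)) + 149)**2 = ((8/9 + 9/116) + 149)**2 = (1009/1044 + 149)**2 = (156565/1044)**2 = 24512599225/1089936 ≈ 22490.)
X - 1*(-490618) = 24512599225/1089936 - 1*(-490618) = 24512599225/1089936 + 490618 = 559254819673/1089936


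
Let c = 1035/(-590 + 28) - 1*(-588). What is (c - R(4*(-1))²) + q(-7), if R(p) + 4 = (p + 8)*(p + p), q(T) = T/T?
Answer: -398369/562 ≈ -708.84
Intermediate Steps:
q(T) = 1
R(p) = -4 + 2*p*(8 + p) (R(p) = -4 + (p + 8)*(p + p) = -4 + (8 + p)*(2*p) = -4 + 2*p*(8 + p))
c = 329421/562 (c = 1035/(-562) + 588 = 1035*(-1/562) + 588 = -1035/562 + 588 = 329421/562 ≈ 586.16)
(c - R(4*(-1))²) + q(-7) = (329421/562 - (-4 + 2*(4*(-1))² + 16*(4*(-1)))²) + 1 = (329421/562 - (-4 + 2*(-4)² + 16*(-4))²) + 1 = (329421/562 - (-4 + 2*16 - 64)²) + 1 = (329421/562 - (-4 + 32 - 64)²) + 1 = (329421/562 - 1*(-36)²) + 1 = (329421/562 - 1*1296) + 1 = (329421/562 - 1296) + 1 = -398931/562 + 1 = -398369/562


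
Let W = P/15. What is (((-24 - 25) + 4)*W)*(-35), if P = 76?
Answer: 7980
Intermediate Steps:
W = 76/15 ≈ 5.0667
(((-24 - 25) + 4)*W)*(-35) = (((-24 - 25) + 4)*(76/15))*(-35) = ((-49 + 4)*(76/15))*(-35) = -45*76/15*(-35) = -228*(-35) = 7980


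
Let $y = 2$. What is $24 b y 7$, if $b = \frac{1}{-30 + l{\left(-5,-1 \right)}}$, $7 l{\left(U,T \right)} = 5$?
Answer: $- \frac{2352}{205} \approx -11.473$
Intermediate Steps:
$l{\left(U,T \right)} = \frac{5}{7}$ ($l{\left(U,T \right)} = \frac{1}{7} \cdot 5 = \frac{5}{7}$)
$b = - \frac{7}{205}$ ($b = \frac{1}{-30 + \frac{5}{7}} = \frac{1}{- \frac{205}{7}} = - \frac{7}{205} \approx -0.034146$)
$24 b y 7 = 24 \left(- \frac{7}{205}\right) 2 \cdot 7 = \left(- \frac{168}{205}\right) 14 = - \frac{2352}{205}$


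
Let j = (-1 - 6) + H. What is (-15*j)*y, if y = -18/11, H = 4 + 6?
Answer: 810/11 ≈ 73.636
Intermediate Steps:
H = 10
j = 3 (j = (-1 - 6) + 10 = -7 + 10 = 3)
y = -18/11 (y = -18*1/11 = -18/11 ≈ -1.6364)
(-15*j)*y = -15*3*(-18/11) = -45*(-18/11) = 810/11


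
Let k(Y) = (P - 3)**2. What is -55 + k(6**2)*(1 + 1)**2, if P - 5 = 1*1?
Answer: -19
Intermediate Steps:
P = 6 (P = 5 + 1*1 = 5 + 1 = 6)
k(Y) = 9 (k(Y) = (6 - 3)**2 = 3**2 = 9)
-55 + k(6**2)*(1 + 1)**2 = -55 + 9*(1 + 1)**2 = -55 + 9*2**2 = -55 + 9*4 = -55 + 36 = -19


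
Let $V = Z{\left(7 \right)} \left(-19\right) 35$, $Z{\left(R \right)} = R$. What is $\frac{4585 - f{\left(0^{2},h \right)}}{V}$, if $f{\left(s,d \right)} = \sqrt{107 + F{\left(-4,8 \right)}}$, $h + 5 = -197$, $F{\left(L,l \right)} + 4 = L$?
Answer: $- \frac{131}{133} + \frac{3 \sqrt{11}}{4655} \approx -0.98283$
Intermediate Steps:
$F{\left(L,l \right)} = -4 + L$
$h = -202$ ($h = -5 - 197 = -202$)
$f{\left(s,d \right)} = 3 \sqrt{11}$ ($f{\left(s,d \right)} = \sqrt{107 - 8} = \sqrt{99} = 3 \sqrt{11}$)
$V = -4655$ ($V = 7 \left(-19\right) 35 = \left(-133\right) 35 = -4655$)
$\frac{4585 - f{\left(0^{2},h \right)}}{V} = \frac{4585 - 3 \sqrt{11}}{-4655} = \left(4585 - 3 \sqrt{11}\right) \left(- \frac{1}{4655}\right) = - \frac{131}{133} + \frac{3 \sqrt{11}}{4655}$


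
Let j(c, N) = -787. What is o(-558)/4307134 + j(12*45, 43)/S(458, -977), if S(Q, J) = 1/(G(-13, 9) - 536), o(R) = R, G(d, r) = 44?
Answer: 833869756389/2153567 ≈ 3.8720e+5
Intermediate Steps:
S(Q, J) = -1/492 (S(Q, J) = 1/(44 - 536) = 1/(-492) = -1/492)
o(-558)/4307134 + j(12*45, 43)/S(458, -977) = -558/4307134 - 787/(-1/492) = -558*1/4307134 - 787*(-492) = -279/2153567 + 387204 = 833869756389/2153567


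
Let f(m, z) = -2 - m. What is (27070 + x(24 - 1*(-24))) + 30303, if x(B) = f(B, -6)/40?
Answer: 229487/4 ≈ 57372.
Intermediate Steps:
x(B) = -1/20 - B/40 (x(B) = (-2 - B)/40 = (-2 - B)*(1/40) = -1/20 - B/40)
(27070 + x(24 - 1*(-24))) + 30303 = (27070 + (-1/20 - (24 - 1*(-24))/40)) + 30303 = (27070 + (-1/20 - (24 + 24)/40)) + 30303 = (27070 + (-1/20 - 1/40*48)) + 30303 = (27070 + (-1/20 - 6/5)) + 30303 = (27070 - 5/4) + 30303 = 108275/4 + 30303 = 229487/4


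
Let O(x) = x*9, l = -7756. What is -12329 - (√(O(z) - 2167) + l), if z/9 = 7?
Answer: -4573 - 40*I ≈ -4573.0 - 40.0*I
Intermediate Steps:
z = 63 (z = 9*7 = 63)
O(x) = 9*x
-12329 - (√(O(z) - 2167) + l) = -12329 - (√(9*63 - 2167) - 7756) = -12329 - (√(567 - 2167) - 7756) = -12329 - (√(-1600) - 7756) = -12329 - (40*I - 7756) = -12329 - (-7756 + 40*I) = -12329 + (7756 - 40*I) = -4573 - 40*I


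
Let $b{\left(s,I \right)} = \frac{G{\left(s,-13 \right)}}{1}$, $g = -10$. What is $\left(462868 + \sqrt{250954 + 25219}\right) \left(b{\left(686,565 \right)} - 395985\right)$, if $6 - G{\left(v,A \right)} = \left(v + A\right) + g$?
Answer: $-183592889256 - 396642 \sqrt{276173} \approx -1.838 \cdot 10^{11}$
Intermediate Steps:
$G{\left(v,A \right)} = 16 - A - v$ ($G{\left(v,A \right)} = 6 - \left(\left(v + A\right) - 10\right) = 6 - \left(\left(A + v\right) - 10\right) = 6 - \left(-10 + A + v\right) = 16 - A - v$)
$b{\left(s,I \right)} = 29 - s$ ($b{\left(s,I \right)} = \frac{16 - -13 - s}{1} = \left(16 + 13 - s\right) 1 = \left(29 - s\right) 1 = 29 - s$)
$\left(462868 + \sqrt{250954 + 25219}\right) \left(b{\left(686,565 \right)} - 395985\right) = \left(462868 + \sqrt{250954 + 25219}\right) \left(\left(29 - 686\right) - 395985\right) = \left(462868 + \sqrt{276173}\right) \left(\left(29 - 686\right) - 395985\right) = \left(462868 + \sqrt{276173}\right) \left(-657 - 395985\right) = \left(462868 + \sqrt{276173}\right) \left(-396642\right) = -183592889256 - 396642 \sqrt{276173}$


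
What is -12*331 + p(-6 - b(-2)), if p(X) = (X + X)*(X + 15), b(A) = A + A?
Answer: -4024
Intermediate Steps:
b(A) = 2*A
p(X) = 2*X*(15 + X) (p(X) = (2*X)*(15 + X) = 2*X*(15 + X))
-12*331 + p(-6 - b(-2)) = -12*331 + 2*(-6 - 2*(-2))*(15 + (-6 - 2*(-2))) = -3972 + 2*(-6 - 1*(-4))*(15 + (-6 - 1*(-4))) = -3972 + 2*(-6 + 4)*(15 + (-6 + 4)) = -3972 + 2*(-2)*(15 - 2) = -3972 + 2*(-2)*13 = -3972 - 52 = -4024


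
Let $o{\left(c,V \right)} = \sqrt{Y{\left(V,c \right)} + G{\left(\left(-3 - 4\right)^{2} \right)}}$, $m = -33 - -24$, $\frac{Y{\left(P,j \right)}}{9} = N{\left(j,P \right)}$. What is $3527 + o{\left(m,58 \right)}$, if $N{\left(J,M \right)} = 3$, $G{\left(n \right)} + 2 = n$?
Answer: $3527 + \sqrt{74} \approx 3535.6$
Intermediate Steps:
$G{\left(n \right)} = -2 + n$
$Y{\left(P,j \right)} = 27$ ($Y{\left(P,j \right)} = 9 \cdot 3 = 27$)
$m = -9$ ($m = -33 + 24 = -9$)
$o{\left(c,V \right)} = \sqrt{74}$ ($o{\left(c,V \right)} = \sqrt{27 - \left(2 - \left(-3 - 4\right)^{2}\right)} = \sqrt{27 - \left(2 - \left(-7\right)^{2}\right)} = \sqrt{27 + \left(-2 + 49\right)} = \sqrt{27 + 47} = \sqrt{74}$)
$3527 + o{\left(m,58 \right)} = 3527 + \sqrt{74}$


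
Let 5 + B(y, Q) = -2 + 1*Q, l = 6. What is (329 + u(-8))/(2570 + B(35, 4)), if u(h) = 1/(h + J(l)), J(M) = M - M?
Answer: 2631/20536 ≈ 0.12812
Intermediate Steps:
J(M) = 0
u(h) = 1/h (u(h) = 1/(h + 0) = 1/h)
B(y, Q) = -7 + Q (B(y, Q) = -5 + (-2 + 1*Q) = -5 + (-2 + Q) = -7 + Q)
(329 + u(-8))/(2570 + B(35, 4)) = (329 + 1/(-8))/(2570 + (-7 + 4)) = (329 - 1/8)/(2570 - 3) = (2631/8)/2567 = (2631/8)*(1/2567) = 2631/20536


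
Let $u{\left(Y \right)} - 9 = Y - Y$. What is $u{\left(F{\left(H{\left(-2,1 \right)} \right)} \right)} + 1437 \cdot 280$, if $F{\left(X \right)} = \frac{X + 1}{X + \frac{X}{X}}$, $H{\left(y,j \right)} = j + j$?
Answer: $402369$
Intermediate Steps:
$H{\left(y,j \right)} = 2 j$
$F{\left(X \right)} = 1$ ($F{\left(X \right)} = \frac{1 + X}{X + 1} = \frac{1 + X}{1 + X} = 1$)
$u{\left(Y \right)} = 9$ ($u{\left(Y \right)} = 9 + \left(Y - Y\right) = 9 + 0 = 9$)
$u{\left(F{\left(H{\left(-2,1 \right)} \right)} \right)} + 1437 \cdot 280 = 9 + 1437 \cdot 280 = 9 + 402360 = 402369$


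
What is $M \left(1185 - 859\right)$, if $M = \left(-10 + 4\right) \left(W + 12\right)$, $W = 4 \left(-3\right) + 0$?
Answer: $0$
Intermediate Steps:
$W = -12$ ($W = -12 + 0 = -12$)
$M = 0$ ($M = \left(-10 + 4\right) \left(-12 + 12\right) = \left(-6\right) 0 = 0$)
$M \left(1185 - 859\right) = 0 \left(1185 - 859\right) = 0 \cdot 326 = 0$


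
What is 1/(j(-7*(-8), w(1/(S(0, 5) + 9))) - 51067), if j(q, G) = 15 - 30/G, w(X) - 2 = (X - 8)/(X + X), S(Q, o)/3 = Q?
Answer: -67/3420424 ≈ -1.9588e-5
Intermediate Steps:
S(Q, o) = 3*Q
w(X) = 2 + (-8 + X)/(2*X) (w(X) = 2 + (X - 8)/(X + X) = 2 + (-8 + X)/((2*X)) = 2 + (-8 + X)*(1/(2*X)) = 2 + (-8 + X)/(2*X))
1/(j(-7*(-8), w(1/(S(0, 5) + 9))) - 51067) = 1/((15 - 30/(5/2 - 4/(1/(3*0 + 9)))) - 51067) = 1/((15 - 30/(5/2 - 4/(1/(0 + 9)))) - 51067) = 1/((15 - 30/(5/2 - 4/(1/9))) - 51067) = 1/((15 - 30/(5/2 - 4/1/9)) - 51067) = 1/((15 - 30/(5/2 - 4*9)) - 51067) = 1/((15 - 30/(5/2 - 36)) - 51067) = 1/((15 - 30/(-67/2)) - 51067) = 1/((15 - 30*(-2/67)) - 51067) = 1/((15 + 60/67) - 51067) = 1/(1065/67 - 51067) = 1/(-3420424/67) = -67/3420424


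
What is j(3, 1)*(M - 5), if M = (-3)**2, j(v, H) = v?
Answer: 12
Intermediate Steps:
M = 9
j(3, 1)*(M - 5) = 3*(9 - 5) = 3*4 = 12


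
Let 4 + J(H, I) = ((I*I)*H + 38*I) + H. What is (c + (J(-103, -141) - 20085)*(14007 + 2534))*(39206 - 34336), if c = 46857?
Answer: -167013205234720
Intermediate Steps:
J(H, I) = -4 + H + 38*I + H*I² (J(H, I) = -4 + (((I*I)*H + 38*I) + H) = -4 + ((I²*H + 38*I) + H) = -4 + ((H*I² + 38*I) + H) = -4 + ((38*I + H*I²) + H) = -4 + (H + 38*I + H*I²) = -4 + H + 38*I + H*I²)
(c + (J(-103, -141) - 20085)*(14007 + 2534))*(39206 - 34336) = (46857 + ((-4 - 103 + 38*(-141) - 103*(-141)²) - 20085)*(14007 + 2534))*(39206 - 34336) = (46857 + ((-4 - 103 - 5358 - 103*19881) - 20085)*16541)*4870 = (46857 + ((-4 - 103 - 5358 - 2047743) - 20085)*16541)*4870 = (46857 + (-2053208 - 20085)*16541)*4870 = (46857 - 2073293*16541)*4870 = (46857 - 34294339513)*4870 = -34294292656*4870 = -167013205234720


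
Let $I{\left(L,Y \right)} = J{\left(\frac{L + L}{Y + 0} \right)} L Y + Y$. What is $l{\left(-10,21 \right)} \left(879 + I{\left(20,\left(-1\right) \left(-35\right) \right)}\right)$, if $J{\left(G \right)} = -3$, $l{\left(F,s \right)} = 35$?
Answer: $-41510$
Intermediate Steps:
$I{\left(L,Y \right)} = Y - 3 L Y$ ($I{\left(L,Y \right)} = - 3 L Y + Y = Y - 3 L Y$)
$l{\left(-10,21 \right)} \left(879 + I{\left(20,\left(-1\right) \left(-35\right) \right)}\right) = 35 \left(879 + \left(-1\right) \left(-35\right) \left(1 - 60\right)\right) = 35 \left(879 + 35 \left(1 - 60\right)\right) = 35 \left(879 + 35 \left(-59\right)\right) = 35 \left(879 - 2065\right) = 35 \left(-1186\right) = -41510$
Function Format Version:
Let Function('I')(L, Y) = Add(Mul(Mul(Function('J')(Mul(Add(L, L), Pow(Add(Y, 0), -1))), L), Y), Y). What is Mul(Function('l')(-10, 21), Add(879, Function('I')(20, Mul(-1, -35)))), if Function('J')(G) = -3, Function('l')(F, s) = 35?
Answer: -41510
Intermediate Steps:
Function('I')(L, Y) = Add(Y, Mul(-3, L, Y)) (Function('I')(L, Y) = Add(Mul(Mul(-3, L), Y), Y) = Add(Mul(-3, L, Y), Y) = Add(Y, Mul(-3, L, Y)))
Mul(Function('l')(-10, 21), Add(879, Function('I')(20, Mul(-1, -35)))) = Mul(35, Add(879, Mul(Mul(-1, -35), Add(1, Mul(-3, 20))))) = Mul(35, Add(879, Mul(35, Add(1, -60)))) = Mul(35, Add(879, Mul(35, -59))) = Mul(35, Add(879, -2065)) = Mul(35, -1186) = -41510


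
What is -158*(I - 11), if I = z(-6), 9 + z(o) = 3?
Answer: 2686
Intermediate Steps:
z(o) = -6 (z(o) = -9 + 3 = -6)
I = -6
-158*(I - 11) = -158*(-6 - 11) = -158*(-17) = 2686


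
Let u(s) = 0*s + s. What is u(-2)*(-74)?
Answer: 148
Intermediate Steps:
u(s) = s (u(s) = 0 + s = s)
u(-2)*(-74) = -2*(-74) = 148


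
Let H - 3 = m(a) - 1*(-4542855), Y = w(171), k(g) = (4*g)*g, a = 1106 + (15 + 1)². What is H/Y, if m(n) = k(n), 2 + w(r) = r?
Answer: 11963034/169 ≈ 70787.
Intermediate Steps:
w(r) = -2 + r
a = 1362 (a = 1106 + 16² = 1106 + 256 = 1362)
k(g) = 4*g²
m(n) = 4*n²
Y = 169 (Y = -2 + 171 = 169)
H = 11963034 (H = 3 + (4*1362² - 1*(-4542855)) = 3 + (4*1855044 + 4542855) = 3 + (7420176 + 4542855) = 3 + 11963031 = 11963034)
H/Y = 11963034/169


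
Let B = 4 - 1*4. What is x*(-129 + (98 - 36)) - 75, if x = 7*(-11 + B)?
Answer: 5084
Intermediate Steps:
B = 0 (B = 4 - 4 = 0)
x = -77 (x = 7*(-11 + 0) = 7*(-11) = -77)
x*(-129 + (98 - 36)) - 75 = -77*(-129 + (98 - 36)) - 75 = -77*(-129 + 62) - 75 = -77*(-67) - 75 = 5159 - 75 = 5084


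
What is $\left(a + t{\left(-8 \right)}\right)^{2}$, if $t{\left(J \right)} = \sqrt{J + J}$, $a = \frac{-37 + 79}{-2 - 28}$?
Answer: $\frac{\left(7 - 20 i\right)^{2}}{25} \approx -14.04 - 11.2 i$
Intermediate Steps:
$a = - \frac{7}{5}$ ($a = \frac{42}{-30} = 42 \left(- \frac{1}{30}\right) = - \frac{7}{5} \approx -1.4$)
$t{\left(J \right)} = \sqrt{2} \sqrt{J}$ ($t{\left(J \right)} = \sqrt{2 J} = \sqrt{2} \sqrt{J}$)
$\left(a + t{\left(-8 \right)}\right)^{2} = \left(- \frac{7}{5} + \sqrt{2} \sqrt{-8}\right)^{2} = \left(- \frac{7}{5} + \sqrt{2} \cdot 2 i \sqrt{2}\right)^{2} = \left(- \frac{7}{5} + 4 i\right)^{2}$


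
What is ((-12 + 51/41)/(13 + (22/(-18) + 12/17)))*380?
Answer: -2563974/7831 ≈ -327.41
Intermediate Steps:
((-12 + 51/41)/(13 + (22/(-18) + 12/17)))*380 = ((-12 + 51*(1/41))/(13 + (22*(-1/18) + 12*(1/17))))*380 = ((-12 + 51/41)/(13 + (-11/9 + 12/17)))*380 = -441/(41*(13 - 79/153))*380 = -441/(41*1910/153)*380 = -441/41*153/1910*380 = -67473/78310*380 = -2563974/7831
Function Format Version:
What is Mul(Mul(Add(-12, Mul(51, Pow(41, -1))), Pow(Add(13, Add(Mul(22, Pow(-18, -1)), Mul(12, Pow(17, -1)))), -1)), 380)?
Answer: Rational(-2563974, 7831) ≈ -327.41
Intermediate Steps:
Mul(Mul(Add(-12, Mul(51, Pow(41, -1))), Pow(Add(13, Add(Mul(22, Pow(-18, -1)), Mul(12, Pow(17, -1)))), -1)), 380) = Mul(Mul(Add(-12, Mul(51, Rational(1, 41))), Pow(Add(13, Add(Mul(22, Rational(-1, 18)), Mul(12, Rational(1, 17)))), -1)), 380) = Mul(Mul(Add(-12, Rational(51, 41)), Pow(Add(13, Add(Rational(-11, 9), Rational(12, 17))), -1)), 380) = Mul(Mul(Rational(-441, 41), Pow(Add(13, Rational(-79, 153)), -1)), 380) = Mul(Mul(Rational(-441, 41), Pow(Rational(1910, 153), -1)), 380) = Mul(Mul(Rational(-441, 41), Rational(153, 1910)), 380) = Mul(Rational(-67473, 78310), 380) = Rational(-2563974, 7831)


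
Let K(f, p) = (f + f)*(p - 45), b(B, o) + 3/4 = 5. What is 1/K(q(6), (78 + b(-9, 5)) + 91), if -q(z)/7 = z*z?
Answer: -1/64638 ≈ -1.5471e-5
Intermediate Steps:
b(B, o) = 17/4 (b(B, o) = -3/4 + 5 = 17/4)
q(z) = -7*z**2 (q(z) = -7*z*z = -7*z**2)
K(f, p) = 2*f*(-45 + p) (K(f, p) = (2*f)*(-45 + p) = 2*f*(-45 + p))
1/K(q(6), (78 + b(-9, 5)) + 91) = 1/(2*(-7*6**2)*(-45 + ((78 + 17/4) + 91))) = 1/(2*(-7*36)*(-45 + (329/4 + 91))) = 1/(2*(-252)*(-45 + 693/4)) = 1/(2*(-252)*(513/4)) = 1/(-64638) = -1/64638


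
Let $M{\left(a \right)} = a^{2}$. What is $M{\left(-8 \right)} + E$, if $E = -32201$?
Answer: $-32137$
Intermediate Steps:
$M{\left(-8 \right)} + E = \left(-8\right)^{2} - 32201 = 64 - 32201 = -32137$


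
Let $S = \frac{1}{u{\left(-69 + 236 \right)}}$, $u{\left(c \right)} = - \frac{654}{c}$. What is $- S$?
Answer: $\frac{167}{654} \approx 0.25535$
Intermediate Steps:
$S = - \frac{167}{654}$ ($S = \frac{1}{\left(-654\right) \frac{1}{-69 + 236}} = \frac{1}{\left(-654\right) \frac{1}{167}} = \frac{1}{- \frac{654}{167}} = - \frac{167}{654} \approx -0.25535$)
$- S = \left(-1\right) \left(- \frac{167}{654}\right) = \frac{167}{654}$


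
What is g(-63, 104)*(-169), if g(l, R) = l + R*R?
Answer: -1817257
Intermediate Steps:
g(l, R) = l + R**2
g(-63, 104)*(-169) = (-63 + 104**2)*(-169) = (-63 + 10816)*(-169) = 10753*(-169) = -1817257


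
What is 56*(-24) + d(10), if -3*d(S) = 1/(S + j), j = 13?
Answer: -92737/69 ≈ -1344.0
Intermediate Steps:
d(S) = -1/(3*(13 + S)) (d(S) = -1/(3*(S + 13)) = -1/(3*(13 + S)))
56*(-24) + d(10) = 56*(-24) - 1/(39 + 3*10) = -1344 - 1/(39 + 30) = -1344 - 1/69 = -92737/69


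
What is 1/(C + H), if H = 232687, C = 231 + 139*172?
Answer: 1/256826 ≈ 3.8937e-6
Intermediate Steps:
C = 24139 (C = 231 + 23908 = 24139)
1/(C + H) = 1/(24139 + 232687) = 1/256826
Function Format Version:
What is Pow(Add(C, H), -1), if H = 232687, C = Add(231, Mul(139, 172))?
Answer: Rational(1, 256826) ≈ 3.8937e-6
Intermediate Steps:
C = 24139 (C = Add(231, 23908) = 24139)
Pow(Add(C, H), -1) = Pow(Add(24139, 232687), -1) = Pow(256826, -1) = Rational(1, 256826)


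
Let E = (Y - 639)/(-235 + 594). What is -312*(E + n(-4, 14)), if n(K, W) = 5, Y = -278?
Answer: -273936/359 ≈ -763.05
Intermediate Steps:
E = -917/359 (E = (-278 - 639)/(-235 + 594) = -917/359 ≈ -2.5543)
-312*(E + n(-4, 14)) = -312*(-917/359 + 5) = -312*878/359 = -273936/359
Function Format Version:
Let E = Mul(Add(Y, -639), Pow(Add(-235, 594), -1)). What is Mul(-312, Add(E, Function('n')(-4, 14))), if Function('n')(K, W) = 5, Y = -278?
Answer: Rational(-273936, 359) ≈ -763.05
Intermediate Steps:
E = Rational(-917, 359) (E = Mul(Add(-278, -639), Pow(Add(-235, 594), -1)) = Mul(-917, Pow(359, -1)) = Mul(-917, Rational(1, 359)) = Rational(-917, 359) ≈ -2.5543)
Mul(-312, Add(E, Function('n')(-4, 14))) = Mul(-312, Add(Rational(-917, 359), 5)) = Mul(-312, Rational(878, 359)) = Rational(-273936, 359)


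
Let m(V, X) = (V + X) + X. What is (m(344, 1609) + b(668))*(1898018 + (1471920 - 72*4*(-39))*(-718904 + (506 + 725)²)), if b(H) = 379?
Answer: 4655379909189562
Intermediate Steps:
m(V, X) = V + 2*X
(m(344, 1609) + b(668))*(1898018 + (1471920 - 72*4*(-39))*(-718904 + (506 + 725)²)) = ((344 + 2*1609) + 379)*(1898018 + (1471920 - 72*4*(-39))*(-718904 + (506 + 725)²)) = ((344 + 3218) + 379)*(1898018 + (1471920 - 288*(-39))*(-718904 + 1231²)) = (3562 + 379)*(1898018 + (1471920 + 11232)*(-718904 + 1515361)) = 3941*(1898018 + 1483152*796457) = 3941*(1898018 + 1181266792464) = 3941*1181268690482 = 4655379909189562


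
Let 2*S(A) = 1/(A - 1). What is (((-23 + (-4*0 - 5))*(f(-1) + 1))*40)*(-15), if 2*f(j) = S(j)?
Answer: 14700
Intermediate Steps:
S(A) = 1/(2*(-1 + A)) (S(A) = 1/(2*(A - 1)) = 1/(2*(-1 + A)))
f(j) = 1/(4*(-1 + j)) (f(j) = (1/(2*(-1 + j)))/2 = 1/(4*(-1 + j)))
(((-23 + (-4*0 - 5))*(f(-1) + 1))*40)*(-15) = (((-23 + (-4*0 - 5))*(1/(4*(-1 - 1)) + 1))*40)*(-15) = (((-23 + (0 - 5))*((¼)/(-2) + 1))*40)*(-15) = (((-23 - 5)*((¼)*(-½) + 1))*40)*(-15) = (-28*(-⅛ + 1)*40)*(-15) = (-28*7/8*40)*(-15) = -49/2*40*(-15) = -980*(-15) = 14700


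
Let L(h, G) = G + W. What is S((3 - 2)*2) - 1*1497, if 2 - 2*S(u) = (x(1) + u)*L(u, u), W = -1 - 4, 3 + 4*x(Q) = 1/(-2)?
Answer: -23909/16 ≈ -1494.3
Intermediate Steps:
x(Q) = -7/8 (x(Q) = -¾ + (¼)/(-2) = -¾ + (¼)*(-½) = -¾ - ⅛ = -7/8)
W = -5
L(h, G) = -5 + G (L(h, G) = G - 5 = -5 + G)
S(u) = 1 - (-5 + u)*(-7/8 + u)/2 (S(u) = 1 - (-7/8 + u)*(-5 + u)/2 = 1 - (-5 + u)*(-7/8 + u)/2)
S((3 - 2)*2) - 1*1497 = (-19/16 - 4*(3 - 2)²/2 + 47*((3 - 2)*2)/16) - 1*1497 = (-19/16 - (1*2)²/2 + 47*(1*2)/16) - 1497 = (-19/16 - ½*2² + (47/16)*2) - 1497 = (-19/16 - ½*4 + 47/8) - 1497 = (-19/16 - 2 + 47/8) - 1497 = 43/16 - 1497 = -23909/16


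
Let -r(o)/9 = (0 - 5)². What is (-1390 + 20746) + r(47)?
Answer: 19131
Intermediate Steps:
r(o) = -225 (r(o) = -9*(0 - 5)² = -9*(-5)² = -9*25 = -225)
(-1390 + 20746) + r(47) = (-1390 + 20746) - 225 = 19356 - 225 = 19131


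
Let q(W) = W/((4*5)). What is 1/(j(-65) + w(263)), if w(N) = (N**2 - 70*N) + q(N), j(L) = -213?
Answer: 20/1011183 ≈ 1.9779e-5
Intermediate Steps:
q(W) = W/20
w(N) = N**2 - 1399*N/20 (w(N) = (N**2 - 70*N) + N/20 = N**2 - 1399*N/20)
1/(j(-65) + w(263)) = 1/(-213 + (1/20)*263*(-1399 + 20*263)) = 1/(-213 + (1/20)*263*(-1399 + 5260)) = 1/(-213 + (1/20)*263*3861) = 1/(-213 + 1015443/20) = 1/(1011183/20) = 20/1011183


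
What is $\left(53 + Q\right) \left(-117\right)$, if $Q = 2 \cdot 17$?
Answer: $-10179$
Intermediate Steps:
$Q = 34$
$\left(53 + Q\right) \left(-117\right) = \left(53 + 34\right) \left(-117\right) = 87 \left(-117\right) = -10179$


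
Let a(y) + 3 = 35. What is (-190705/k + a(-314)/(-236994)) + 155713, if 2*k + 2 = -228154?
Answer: 233881719791255/1501988974 ≈ 1.5571e+5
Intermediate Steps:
k = -114078 (k = -1 + (½)*(-228154) = -1 - 114077 = -114078)
a(y) = 32 (a(y) = -3 + 35 = 32)
(-190705/k + a(-314)/(-236994)) + 155713 = (-190705/(-114078) + 32/(-236994)) + 155713 = (-190705*(-1/114078) + 32*(-1/236994)) + 155713 = (190705/114078 - 16/118497) + 155713 = 2510682793/1501988974 + 155713 = 233881719791255/1501988974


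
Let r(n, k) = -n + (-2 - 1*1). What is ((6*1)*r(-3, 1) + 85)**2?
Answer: 7225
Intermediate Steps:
r(n, k) = -3 - n (r(n, k) = -n + (-2 - 1) = -n - 3 = -3 - n)
((6*1)*r(-3, 1) + 85)**2 = ((6*1)*(-3 - 1*(-3)) + 85)**2 = (6*(-3 + 3) + 85)**2 = (6*0 + 85)**2 = (0 + 85)**2 = 85**2 = 7225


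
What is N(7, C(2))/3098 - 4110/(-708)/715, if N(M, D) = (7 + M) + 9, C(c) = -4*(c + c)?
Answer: 203132/13068913 ≈ 0.015543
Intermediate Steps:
C(c) = -8*c
N(M, D) = 16 + M
N(7, C(2))/3098 - 4110/(-708)/715 = (16 + 7)/3098 - 4110/(-708)/715 = 23*(1/3098) - 4110*(-1/708)*(1/715) = 23/3098 + (685/118)*(1/715) = 23/3098 + 137/16874 = 203132/13068913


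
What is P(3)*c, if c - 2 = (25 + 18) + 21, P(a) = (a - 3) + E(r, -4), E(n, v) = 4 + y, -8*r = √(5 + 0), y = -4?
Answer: 0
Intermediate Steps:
r = -√5/8 (r = -√(5 + 0)/8 = -√5/8 ≈ -0.27951)
E(n, v) = 0 (E(n, v) = 4 - 4 = 0)
P(a) = -3 + a (P(a) = (a - 3) + 0 = (-3 + a) + 0 = -3 + a)
c = 66 (c = 2 + ((25 + 18) + 21) = 2 + (43 + 21) = 2 + 64 = 66)
P(3)*c = (-3 + 3)*66 = 0*66 = 0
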